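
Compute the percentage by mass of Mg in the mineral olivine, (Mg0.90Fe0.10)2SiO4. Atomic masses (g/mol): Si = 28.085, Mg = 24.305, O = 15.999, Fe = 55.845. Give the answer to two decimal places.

M((Mg0.90Fe0.10)2SiO4) = 146.999 g/mol.
Mg contributes 1.80 × 24.305 = 43.749 g per mole.
43.749/146.999 = 0.2976 → 29.76%.

29.76 mass %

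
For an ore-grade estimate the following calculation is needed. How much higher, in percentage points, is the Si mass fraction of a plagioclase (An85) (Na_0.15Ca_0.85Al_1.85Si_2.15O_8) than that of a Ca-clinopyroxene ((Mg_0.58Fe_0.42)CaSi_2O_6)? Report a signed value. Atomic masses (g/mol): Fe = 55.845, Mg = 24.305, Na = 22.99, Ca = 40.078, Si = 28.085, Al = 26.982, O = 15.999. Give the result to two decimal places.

-2.55 percentage points

Si in Na_0.15Ca_0.85Al_1.85Si_2.15O_8: molar mass 275.806 g/mol; 2.15×28.085 = 60.383 g → 21.89 wt%.
Si in (Mg_0.58Fe_0.42)CaSi_2O_6: molar mass 229.794 g/mol; 2×28.085 = 56.170 g → 24.44 wt%.
Difference = 21.89 − 24.44 = -2.55 percentage points.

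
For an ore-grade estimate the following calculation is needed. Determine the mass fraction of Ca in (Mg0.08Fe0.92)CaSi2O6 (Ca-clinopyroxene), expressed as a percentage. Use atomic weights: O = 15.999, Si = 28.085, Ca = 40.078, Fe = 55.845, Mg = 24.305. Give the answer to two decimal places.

Molar mass of (Mg0.08Fe0.92)CaSi2O6: 0.08*24.305 + 0.92*55.845 + 1*40.078 + 2*28.085 + 6*15.999 = 245.564 g/mol.
Mass of Ca per formula unit: 1 × 40.078 = 40.078 g.
Weight fraction Ca = 40.078 / 245.564 = 0.1632.

16.32 weight percent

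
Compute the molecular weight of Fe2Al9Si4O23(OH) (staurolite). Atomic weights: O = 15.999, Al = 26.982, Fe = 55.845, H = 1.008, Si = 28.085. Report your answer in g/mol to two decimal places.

851.85 g/mol

Fe: 2 × 55.845 = 111.6900
Al: 9 × 26.982 = 242.8380
Si: 4 × 28.085 = 112.3400
O: 24 × 15.999 = 383.9760
H: 1 × 1.008 = 1.0080
Summing the contributions gives the formula mass.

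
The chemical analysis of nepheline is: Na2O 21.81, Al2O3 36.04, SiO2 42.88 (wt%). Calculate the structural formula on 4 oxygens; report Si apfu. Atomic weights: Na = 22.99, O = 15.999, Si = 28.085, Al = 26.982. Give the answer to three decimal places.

1.005 Si apfu

Na2O: 21.81/61.979 = 0.35189 mol → 0.70378 mol Na, 0.35189 mol O.
Al2O3: 36.04/101.961 = 0.35347 mol → 0.70694 mol Al, 1.06041 mol O.
SiO2: 42.88/60.083 = 0.71368 mol → 0.71368 mol Si, 1.42736 mol O.
Total oxygen = 2.83966 mol. Normalization factor = 4/2.83966 = 1.40862.
Si per 4 O = 0.71368 × 1.40862 = 1.005.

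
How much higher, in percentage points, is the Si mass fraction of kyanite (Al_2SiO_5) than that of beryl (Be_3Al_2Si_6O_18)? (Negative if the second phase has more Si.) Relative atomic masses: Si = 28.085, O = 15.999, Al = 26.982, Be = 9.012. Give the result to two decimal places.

-14.02 percentage points

Si in Al_2SiO_5: molar mass 162.044 g/mol; 1×28.085 = 28.085 g → 17.33 wt%.
Si in Be_3Al_2Si_6O_18: molar mass 537.492 g/mol; 6×28.085 = 168.510 g → 31.35 wt%.
Difference = 17.33 − 31.35 = -14.02 percentage points.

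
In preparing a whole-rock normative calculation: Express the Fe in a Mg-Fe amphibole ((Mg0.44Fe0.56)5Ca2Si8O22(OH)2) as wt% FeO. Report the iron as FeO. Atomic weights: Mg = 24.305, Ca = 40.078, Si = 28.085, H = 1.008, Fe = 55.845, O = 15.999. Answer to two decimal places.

22.33 wt%

M((Mg0.44Fe0.56)5Ca2Si8O22(OH)2) = 900.665 g/mol; M(FeO) = 71.844 g/mol.
Moles FeO per formula unit = 2.80 Fe ÷ 1 = 2.8000.
FeO fraction = (2.8000 × 71.844) / 900.665 = 201.163/900.665 = 0.2233.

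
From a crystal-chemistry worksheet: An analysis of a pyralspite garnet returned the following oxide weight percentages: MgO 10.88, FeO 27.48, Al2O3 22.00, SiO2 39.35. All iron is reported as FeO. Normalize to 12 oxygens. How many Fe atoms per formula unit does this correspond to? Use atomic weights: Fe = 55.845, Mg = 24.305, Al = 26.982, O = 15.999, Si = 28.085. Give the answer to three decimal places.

1.759 Fe apfu

MgO: 10.88/40.304 = 0.26995 mol → 0.26995 mol Mg, 0.26995 mol O.
FeO: 27.48/71.844 = 0.38250 mol → 0.38250 mol Fe, 0.38250 mol O.
Al2O3: 22.00/101.961 = 0.21577 mol → 0.43154 mol Al, 0.64731 mol O.
SiO2: 39.35/60.083 = 0.65493 mol → 0.65493 mol Si, 1.30986 mol O.
Total oxygen = 2.60962 mol. Normalization factor = 12/2.60962 = 4.59837.
Fe per 12 O = 0.38250 × 4.59837 = 1.759.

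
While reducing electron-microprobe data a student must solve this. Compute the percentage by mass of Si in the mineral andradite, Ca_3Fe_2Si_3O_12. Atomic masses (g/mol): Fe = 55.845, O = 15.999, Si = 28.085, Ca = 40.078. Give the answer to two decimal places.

Molar mass of Ca_3Fe_2Si_3O_12: 3×40.078 + 2×55.845 + 3×28.085 + 12×15.999 = 508.167 g/mol.
Mass of Si per formula unit: 3 × 28.085 = 84.255 g.
Weight fraction Si = 84.255 / 508.167 = 0.1658.

16.58 wt%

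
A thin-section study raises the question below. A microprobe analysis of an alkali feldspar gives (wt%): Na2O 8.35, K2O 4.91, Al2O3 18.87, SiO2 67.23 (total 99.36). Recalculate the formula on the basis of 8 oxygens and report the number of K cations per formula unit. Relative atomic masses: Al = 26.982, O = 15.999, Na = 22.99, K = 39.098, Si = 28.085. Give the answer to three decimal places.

0.280 K apfu

8.35 wt% Na2O ÷ 61.979 g/mol = 0.13472 mol, giving 0.26944 Na and 0.13472 O.
4.91 wt% K2O ÷ 94.195 g/mol = 0.05213 mol, giving 0.10426 K and 0.05213 O.
18.87 wt% Al2O3 ÷ 101.961 g/mol = 0.18507 mol, giving 0.37014 Al and 0.55521 O.
67.23 wt% SiO2 ÷ 60.083 g/mol = 1.11895 mol, giving 1.11895 Si and 2.23790 O.
Oxygen sums to 2.97996; scaling by 8/2.97996 = 2.68460 puts the formula on 8 O.
K: 0.10426 × 2.68460 = 0.280 atoms per formula unit.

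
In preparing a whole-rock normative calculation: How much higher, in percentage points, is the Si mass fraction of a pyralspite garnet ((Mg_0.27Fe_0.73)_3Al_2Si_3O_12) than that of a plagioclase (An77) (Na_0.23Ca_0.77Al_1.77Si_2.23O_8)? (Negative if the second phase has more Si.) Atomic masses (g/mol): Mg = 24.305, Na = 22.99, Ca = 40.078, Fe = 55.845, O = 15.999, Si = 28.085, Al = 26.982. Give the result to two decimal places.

M((Mg_0.27Fe_0.73)_3Al_2Si_3O_12) = 472.195 g/mol, so wt% Si = 84.255/472.195 × 100 = 17.84%.
M(Na_0.23Ca_0.77Al_1.77Si_2.23O_8) = 274.527 g/mol, so wt% Si = 62.630/274.527 × 100 = 22.81%.
17.84 − 22.81 = -4.97 pp.

-4.97 percentage points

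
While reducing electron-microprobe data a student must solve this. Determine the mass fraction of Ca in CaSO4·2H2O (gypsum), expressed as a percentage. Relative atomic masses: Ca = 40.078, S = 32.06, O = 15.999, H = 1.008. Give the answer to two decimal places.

Molar mass of CaSO4·2H2O: 1*40.078 + 1*32.06 + 6*15.999 + 4*1.008 = 172.164 g/mol.
Mass of Ca per formula unit: 1 × 40.078 = 40.078 g.
Weight fraction Ca = 40.078 / 172.164 = 0.2328.

23.28 wt%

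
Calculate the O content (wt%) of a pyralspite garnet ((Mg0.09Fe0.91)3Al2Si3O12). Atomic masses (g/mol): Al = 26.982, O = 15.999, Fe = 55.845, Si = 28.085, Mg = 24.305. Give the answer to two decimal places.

Molar mass of (Mg0.09Fe0.91)3Al2Si3O12: 0.27*24.305 + 2.73*55.845 + 2*26.982 + 3*28.085 + 12*15.999 = 489.226 g/mol.
Mass of O per formula unit: 12 × 15.999 = 191.988 g.
Weight fraction O = 191.988 / 489.226 = 0.3924.

39.24 wt%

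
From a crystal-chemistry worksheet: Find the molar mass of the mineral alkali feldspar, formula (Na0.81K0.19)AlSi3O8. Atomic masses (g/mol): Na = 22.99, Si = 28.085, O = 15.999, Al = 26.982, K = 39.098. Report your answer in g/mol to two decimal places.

The formula mass is the sum 0.81*22.99 + 0.19*39.098 + 1*26.982 + 3*28.085 + 8*15.999.

265.28 g/mol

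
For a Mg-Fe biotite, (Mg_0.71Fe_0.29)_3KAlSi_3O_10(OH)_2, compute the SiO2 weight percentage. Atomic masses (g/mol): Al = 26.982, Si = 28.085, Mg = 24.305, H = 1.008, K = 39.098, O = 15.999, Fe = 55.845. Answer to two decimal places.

40.53 wt%

M((Mg_0.71Fe_0.29)_3KAlSi_3O_10(OH)_2) = 444.694 g/mol; M(SiO2) = 60.083 g/mol.
Moles SiO2 per formula unit = 3 Si ÷ 1 = 3.0000.
SiO2 fraction = (3.0000 × 60.083) / 444.694 = 180.249/444.694 = 0.4053.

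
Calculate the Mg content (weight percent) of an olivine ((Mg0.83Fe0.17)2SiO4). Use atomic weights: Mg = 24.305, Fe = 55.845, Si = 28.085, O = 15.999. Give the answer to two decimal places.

M((Mg0.83Fe0.17)2SiO4) = 151.415 g/mol.
Mg contributes 1.66 × 24.305 = 40.346 g per mole.
40.346/151.415 = 0.2665 → 26.65%.

26.65 weight percent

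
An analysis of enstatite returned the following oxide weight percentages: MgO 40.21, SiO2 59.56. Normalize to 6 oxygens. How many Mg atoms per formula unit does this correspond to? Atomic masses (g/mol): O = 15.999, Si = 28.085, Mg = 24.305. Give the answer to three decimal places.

2.009 Mg apfu

MgO (M=40.304): mol = 0.99767; Mg = 0.99767, O = 0.99767.
SiO2 (M=60.083): mol = 0.99130; Si = 0.99130, O = 1.98260.
ΣO = 2.98027; factor = 6/ΣO = 2.01324.
Mg apfu = 0.99767 × 2.01324 = 2.009.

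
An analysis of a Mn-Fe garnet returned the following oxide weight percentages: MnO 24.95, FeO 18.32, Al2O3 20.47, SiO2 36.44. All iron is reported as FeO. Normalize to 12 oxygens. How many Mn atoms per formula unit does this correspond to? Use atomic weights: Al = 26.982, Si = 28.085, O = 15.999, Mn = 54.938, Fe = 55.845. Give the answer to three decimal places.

MnO: 24.95/70.937 = 0.35172 mol → 0.35172 mol Mn, 0.35172 mol O.
FeO: 18.32/71.844 = 0.25500 mol → 0.25500 mol Fe, 0.25500 mol O.
Al2O3: 20.47/101.961 = 0.20076 mol → 0.40152 mol Al, 0.60228 mol O.
SiO2: 36.44/60.083 = 0.60649 mol → 0.60649 mol Si, 1.21298 mol O.
Total oxygen = 2.42198 mol. Normalization factor = 12/2.42198 = 4.95462.
Mn per 12 O = 0.35172 × 4.95462 = 1.743.

1.743 Mn apfu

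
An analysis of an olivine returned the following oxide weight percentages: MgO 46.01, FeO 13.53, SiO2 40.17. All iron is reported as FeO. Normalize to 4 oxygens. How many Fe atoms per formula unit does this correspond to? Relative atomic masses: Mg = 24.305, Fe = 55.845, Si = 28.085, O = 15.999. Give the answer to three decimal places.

0.282 Fe apfu

46.01 wt% MgO ÷ 40.304 g/mol = 1.14157 mol, giving 1.14157 Mg and 1.14157 O.
13.53 wt% FeO ÷ 71.844 g/mol = 0.18832 mol, giving 0.18832 Fe and 0.18832 O.
40.17 wt% SiO2 ÷ 60.083 g/mol = 0.66858 mol, giving 0.66858 Si and 1.33716 O.
Oxygen sums to 2.66705; scaling by 4/2.66705 = 1.49978 puts the formula on 4 O.
Fe: 0.18832 × 1.49978 = 0.282 atoms per formula unit.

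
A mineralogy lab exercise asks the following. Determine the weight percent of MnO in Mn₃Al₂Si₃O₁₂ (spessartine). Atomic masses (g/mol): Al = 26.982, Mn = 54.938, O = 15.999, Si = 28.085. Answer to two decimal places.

42.99 wt%

Molar mass of Mn₃Al₂Si₃O₁₂ = 3·54.938 + 2·26.982 + 3·28.085 + 12·15.999 = 495.021 g/mol.
Each formula unit contains 3 Mn, equivalent to 3/1 = 3.0000 mol MnO.
M(MnO) = 1×54.938 + 1×15.999 = 70.937 g/mol.
Mass of MnO per formula unit = 3.0000 × 70.937 = 212.811 g.
MnO wt% = 212.811 / 495.021 × 100 = 42.99%.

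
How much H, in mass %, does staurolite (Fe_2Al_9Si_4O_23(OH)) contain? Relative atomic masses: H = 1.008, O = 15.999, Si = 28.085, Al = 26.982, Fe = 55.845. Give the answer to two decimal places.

0.12 mass %

Molar mass of Fe_2Al_9Si_4O_23(OH): 2×55.845 + 9×26.982 + 4×28.085 + 24×15.999 + 1×1.008 = 851.852 g/mol.
Mass of H per formula unit: 1 × 1.008 = 1.008 g.
Weight fraction H = 1.008 / 851.852 = 0.0012.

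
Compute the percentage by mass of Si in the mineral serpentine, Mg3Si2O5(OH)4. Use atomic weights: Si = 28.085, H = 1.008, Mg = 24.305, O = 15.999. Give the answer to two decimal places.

20.27 wt%

Formula mass = 3·24.305 + 2·28.085 + 9·15.999 + 4·1.008 = 277.108 g/mol, of which 56.170 g is Si.
So Si makes up 56.170/277.108 = 0.2027 of the mass, i.e. 20.27%.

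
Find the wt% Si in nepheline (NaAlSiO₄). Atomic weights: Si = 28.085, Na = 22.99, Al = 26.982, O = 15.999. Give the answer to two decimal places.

Formula mass = 1*22.99 + 1*26.982 + 1*28.085 + 4*15.999 = 142.053 g/mol, of which 28.085 g is Si.
So Si makes up 28.085/142.053 = 0.1977 of the mass, i.e. 19.77%.

19.77 mass %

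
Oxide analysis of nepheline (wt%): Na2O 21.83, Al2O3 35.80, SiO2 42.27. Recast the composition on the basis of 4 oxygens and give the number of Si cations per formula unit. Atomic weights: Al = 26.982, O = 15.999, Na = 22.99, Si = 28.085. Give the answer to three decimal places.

Na2O: 21.83/61.979 = 0.35222 mol → 0.70444 mol Na, 0.35222 mol O.
Al2O3: 35.80/101.961 = 0.35111 mol → 0.70222 mol Al, 1.05333 mol O.
SiO2: 42.27/60.083 = 0.70353 mol → 0.70353 mol Si, 1.40706 mol O.
Total oxygen = 2.81261 mol. Normalization factor = 4/2.81261 = 1.42217.
Si per 4 O = 0.70353 × 1.42217 = 1.001.

1.001 Si apfu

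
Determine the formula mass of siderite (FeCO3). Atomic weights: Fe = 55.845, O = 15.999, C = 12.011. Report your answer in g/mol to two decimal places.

115.85 g/mol

The formula mass is the sum 1·55.845 + 1·12.011 + 3·15.999.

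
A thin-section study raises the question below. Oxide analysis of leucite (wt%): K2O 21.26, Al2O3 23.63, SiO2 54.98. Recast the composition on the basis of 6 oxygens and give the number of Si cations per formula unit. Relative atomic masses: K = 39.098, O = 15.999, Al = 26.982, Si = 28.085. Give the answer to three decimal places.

1.996 Si apfu

K2O (M=94.195): mol = 0.22570; K = 0.45140, O = 0.22570.
Al2O3 (M=101.961): mol = 0.23176; Al = 0.46352, O = 0.69528.
SiO2 (M=60.083): mol = 0.91507; Si = 0.91507, O = 1.83014.
ΣO = 2.75112; factor = 6/ΣO = 2.18093.
Si apfu = 0.91507 × 2.18093 = 1.996.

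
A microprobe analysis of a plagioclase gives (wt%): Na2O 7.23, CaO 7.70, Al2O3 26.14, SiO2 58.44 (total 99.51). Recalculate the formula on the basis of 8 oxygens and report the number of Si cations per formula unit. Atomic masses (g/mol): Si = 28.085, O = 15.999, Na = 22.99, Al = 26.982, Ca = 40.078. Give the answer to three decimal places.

7.23 wt% Na2O ÷ 61.979 g/mol = 0.11665 mol, giving 0.23330 Na and 0.11665 O.
7.70 wt% CaO ÷ 56.077 g/mol = 0.13731 mol, giving 0.13731 Ca and 0.13731 O.
26.14 wt% Al2O3 ÷ 101.961 g/mol = 0.25637 mol, giving 0.51274 Al and 0.76911 O.
58.44 wt% SiO2 ÷ 60.083 g/mol = 0.97265 mol, giving 0.97265 Si and 1.94530 O.
Oxygen sums to 2.96837; scaling by 8/2.96837 = 2.69508 puts the formula on 8 O.
Si: 0.97265 × 2.69508 = 2.621 atoms per formula unit.

2.621 Si apfu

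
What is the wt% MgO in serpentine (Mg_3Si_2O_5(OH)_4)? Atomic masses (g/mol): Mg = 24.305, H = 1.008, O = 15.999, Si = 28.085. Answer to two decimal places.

M(Mg_3Si_2O_5(OH)_4) = 277.108 g/mol; M(MgO) = 40.304 g/mol.
Moles MgO per formula unit = 3 Mg ÷ 1 = 3.0000.
MgO fraction = (3.0000 × 40.304) / 277.108 = 120.912/277.108 = 0.4363.

43.63 wt%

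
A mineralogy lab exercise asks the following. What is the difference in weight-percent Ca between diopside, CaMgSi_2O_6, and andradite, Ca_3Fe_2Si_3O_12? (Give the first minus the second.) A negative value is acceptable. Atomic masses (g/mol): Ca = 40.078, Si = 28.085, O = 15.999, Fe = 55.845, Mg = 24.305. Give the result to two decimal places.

M(CaMgSi_2O_6) = 216.547 g/mol, so wt% Ca = 40.078/216.547 × 100 = 18.51%.
M(Ca_3Fe_2Si_3O_12) = 508.167 g/mol, so wt% Ca = 120.234/508.167 × 100 = 23.66%.
18.51 − 23.66 = -5.15 pp.

-5.15 percentage points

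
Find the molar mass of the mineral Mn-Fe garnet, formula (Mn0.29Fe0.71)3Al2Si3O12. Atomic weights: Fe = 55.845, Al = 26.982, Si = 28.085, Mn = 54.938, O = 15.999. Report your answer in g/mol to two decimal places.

496.95 g/mol

The formula mass is the sum 0.87·54.938 + 2.13·55.845 + 2·26.982 + 3·28.085 + 12·15.999.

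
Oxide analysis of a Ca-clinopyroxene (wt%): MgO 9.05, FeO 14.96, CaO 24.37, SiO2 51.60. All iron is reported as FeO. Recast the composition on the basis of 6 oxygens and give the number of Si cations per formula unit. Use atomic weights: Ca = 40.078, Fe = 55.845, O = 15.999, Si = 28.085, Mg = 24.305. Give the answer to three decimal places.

1.993 Si apfu

9.05 wt% MgO ÷ 40.304 g/mol = 0.22454 mol, giving 0.22454 Mg and 0.22454 O.
14.96 wt% FeO ÷ 71.844 g/mol = 0.20823 mol, giving 0.20823 Fe and 0.20823 O.
24.37 wt% CaO ÷ 56.077 g/mol = 0.43458 mol, giving 0.43458 Ca and 0.43458 O.
51.60 wt% SiO2 ÷ 60.083 g/mol = 0.85881 mol, giving 0.85881 Si and 1.71762 O.
Oxygen sums to 2.58497; scaling by 6/2.58497 = 2.32111 puts the formula on 6 O.
Si: 0.85881 × 2.32111 = 1.993 atoms per formula unit.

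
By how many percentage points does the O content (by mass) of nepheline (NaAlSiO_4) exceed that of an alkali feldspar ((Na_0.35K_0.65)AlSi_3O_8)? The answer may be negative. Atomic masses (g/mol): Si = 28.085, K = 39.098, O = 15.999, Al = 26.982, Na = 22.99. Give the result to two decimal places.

M(NaAlSiO_4) = 142.053 g/mol, so wt% O = 63.996/142.053 × 100 = 45.05%.
M((Na_0.35K_0.65)AlSi_3O_8) = 272.689 g/mol, so wt% O = 127.992/272.689 × 100 = 46.94%.
45.05 − 46.94 = -1.89 pp.

-1.89 percentage points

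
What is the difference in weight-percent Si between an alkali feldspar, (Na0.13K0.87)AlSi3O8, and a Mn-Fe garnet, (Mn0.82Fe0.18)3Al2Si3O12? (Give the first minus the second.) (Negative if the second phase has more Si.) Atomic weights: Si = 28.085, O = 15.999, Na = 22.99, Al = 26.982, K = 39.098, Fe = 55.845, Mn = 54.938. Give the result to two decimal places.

M((Na0.13K0.87)AlSi3O8) = 276.233 g/mol, so wt% Si = 84.255/276.233 × 100 = 30.50%.
M((Mn0.82Fe0.18)3Al2Si3O12) = 495.511 g/mol, so wt% Si = 84.255/495.511 × 100 = 17.00%.
30.50 − 17.00 = 13.50 pp.

13.50 percentage points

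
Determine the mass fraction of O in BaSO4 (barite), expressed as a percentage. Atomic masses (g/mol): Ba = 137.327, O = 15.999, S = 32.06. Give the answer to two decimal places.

M(BaSO4) = 233.383 g/mol.
O contributes 4 × 15.999 = 63.996 g per mole.
63.996/233.383 = 0.2742 → 27.42%.

27.42 weight percent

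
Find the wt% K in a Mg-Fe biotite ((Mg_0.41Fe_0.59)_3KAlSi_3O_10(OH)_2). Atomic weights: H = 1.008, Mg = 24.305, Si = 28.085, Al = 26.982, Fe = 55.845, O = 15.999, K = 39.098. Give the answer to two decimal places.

M((Mg_0.41Fe_0.59)_3KAlSi_3O_10(OH)_2) = 473.080 g/mol.
K contributes 1 × 39.098 = 39.098 g per mole.
39.098/473.080 = 0.0826 → 8.26%.

8.26 weight percent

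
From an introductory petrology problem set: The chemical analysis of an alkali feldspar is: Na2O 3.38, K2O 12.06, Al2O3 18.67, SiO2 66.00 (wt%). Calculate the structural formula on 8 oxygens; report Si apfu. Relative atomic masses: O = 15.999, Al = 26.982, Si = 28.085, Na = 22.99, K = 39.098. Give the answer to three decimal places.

3.000 Si apfu

3.38 wt% Na2O ÷ 61.979 g/mol = 0.05453 mol, giving 0.10906 Na and 0.05453 O.
12.06 wt% K2O ÷ 94.195 g/mol = 0.12803 mol, giving 0.25606 K and 0.12803 O.
18.67 wt% Al2O3 ÷ 101.961 g/mol = 0.18311 mol, giving 0.36622 Al and 0.54933 O.
66.00 wt% SiO2 ÷ 60.083 g/mol = 1.09848 mol, giving 1.09848 Si and 2.19696 O.
Oxygen sums to 2.92885; scaling by 8/2.92885 = 2.73145 puts the formula on 8 O.
Si: 1.09848 × 2.73145 = 3.000 atoms per formula unit.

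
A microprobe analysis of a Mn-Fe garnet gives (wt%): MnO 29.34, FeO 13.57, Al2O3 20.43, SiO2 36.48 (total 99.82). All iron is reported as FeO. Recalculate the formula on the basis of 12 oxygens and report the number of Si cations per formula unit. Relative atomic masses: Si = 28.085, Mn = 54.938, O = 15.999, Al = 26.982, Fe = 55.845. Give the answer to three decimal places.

3.013 Si apfu

MnO (M=70.937): mol = 0.41361; Mn = 0.41361, O = 0.41361.
FeO (M=71.844): mol = 0.18888; Fe = 0.18888, O = 0.18888.
Al2O3 (M=101.961): mol = 0.20037; Al = 0.40074, O = 0.60111.
SiO2 (M=60.083): mol = 0.60716; Si = 0.60716, O = 1.21432.
ΣO = 2.41792; factor = 12/ΣO = 4.96294.
Si apfu = 0.60716 × 4.96294 = 3.013.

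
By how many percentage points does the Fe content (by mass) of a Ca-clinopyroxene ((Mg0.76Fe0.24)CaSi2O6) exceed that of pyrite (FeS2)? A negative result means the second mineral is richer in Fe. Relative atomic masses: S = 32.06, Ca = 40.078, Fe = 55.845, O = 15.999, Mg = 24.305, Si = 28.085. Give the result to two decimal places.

-40.57 percentage points

First mineral: 13.403 g Fe in 224.117 g formula = 5.98 wt% Fe.
Second mineral: 55.845 g Fe in 119.965 g formula = 46.55 wt% Fe.
5.98% − 46.55% gives a difference of -40.57 percentage points.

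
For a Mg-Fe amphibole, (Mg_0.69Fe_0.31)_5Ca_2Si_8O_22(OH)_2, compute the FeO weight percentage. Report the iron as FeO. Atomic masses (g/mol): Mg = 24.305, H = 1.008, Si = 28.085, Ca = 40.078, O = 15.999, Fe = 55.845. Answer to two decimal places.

12.93 wt%

Formula mass = 861.240 g/mol.
1.55 Fe → 1.5500 mol FeO per formula unit; M(FeO) = 71.844, so FeO mass = 111.358 g.
111.358/861.240 × 100 = 12.93 wt%.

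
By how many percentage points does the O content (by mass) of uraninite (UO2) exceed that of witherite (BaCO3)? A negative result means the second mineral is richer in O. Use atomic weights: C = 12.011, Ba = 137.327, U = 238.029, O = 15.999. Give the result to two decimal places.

-12.47 percentage points

O in UO2: molar mass 270.027 g/mol; 2×15.999 = 31.998 g → 11.85 wt%.
O in BaCO3: molar mass 197.335 g/mol; 3×15.999 = 47.997 g → 24.32 wt%.
Difference = 11.85 − 24.32 = -12.47 percentage points.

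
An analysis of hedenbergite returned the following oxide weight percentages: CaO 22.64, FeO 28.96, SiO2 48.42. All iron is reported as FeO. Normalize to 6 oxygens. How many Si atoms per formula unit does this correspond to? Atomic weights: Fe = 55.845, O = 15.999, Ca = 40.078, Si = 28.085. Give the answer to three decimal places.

22.64 wt% CaO ÷ 56.077 g/mol = 0.40373 mol, giving 0.40373 Ca and 0.40373 O.
28.96 wt% FeO ÷ 71.844 g/mol = 0.40310 mol, giving 0.40310 Fe and 0.40310 O.
48.42 wt% SiO2 ÷ 60.083 g/mol = 0.80589 mol, giving 0.80589 Si and 1.61178 O.
Oxygen sums to 2.41861; scaling by 6/2.41861 = 2.48076 puts the formula on 6 O.
Si: 0.80589 × 2.48076 = 1.999 atoms per formula unit.

1.999 Si apfu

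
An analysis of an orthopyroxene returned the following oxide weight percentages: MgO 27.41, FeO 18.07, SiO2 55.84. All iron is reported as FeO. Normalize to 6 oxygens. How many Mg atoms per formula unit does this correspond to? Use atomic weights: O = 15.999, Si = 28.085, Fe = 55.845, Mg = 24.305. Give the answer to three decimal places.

1.462 Mg apfu

MgO: 27.41/40.304 = 0.68008 mol → 0.68008 mol Mg, 0.68008 mol O.
FeO: 18.07/71.844 = 0.25152 mol → 0.25152 mol Fe, 0.25152 mol O.
SiO2: 55.84/60.083 = 0.92938 mol → 0.92938 mol Si, 1.85876 mol O.
Total oxygen = 2.79036 mol. Normalization factor = 6/2.79036 = 2.15026.
Mg per 6 O = 0.68008 × 2.15026 = 1.462.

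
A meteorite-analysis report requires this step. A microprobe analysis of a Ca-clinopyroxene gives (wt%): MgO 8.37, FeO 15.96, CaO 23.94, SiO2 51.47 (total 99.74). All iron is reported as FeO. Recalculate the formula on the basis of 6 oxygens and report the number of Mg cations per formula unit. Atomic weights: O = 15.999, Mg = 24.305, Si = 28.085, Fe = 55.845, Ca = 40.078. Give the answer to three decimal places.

MgO: 8.37/40.304 = 0.20767 mol → 0.20767 mol Mg, 0.20767 mol O.
FeO: 15.96/71.844 = 0.22215 mol → 0.22215 mol Fe, 0.22215 mol O.
CaO: 23.94/56.077 = 0.42691 mol → 0.42691 mol Ca, 0.42691 mol O.
SiO2: 51.47/60.083 = 0.85665 mol → 0.85665 mol Si, 1.71330 mol O.
Total oxygen = 2.57003 mol. Normalization factor = 6/2.57003 = 2.33460.
Mg per 6 O = 0.20767 × 2.33460 = 0.485.

0.485 Mg apfu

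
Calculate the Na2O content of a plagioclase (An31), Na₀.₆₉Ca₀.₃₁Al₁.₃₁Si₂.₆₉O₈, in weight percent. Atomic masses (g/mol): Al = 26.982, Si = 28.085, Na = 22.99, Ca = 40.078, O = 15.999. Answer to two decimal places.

8.00 wt%

Formula mass = 267.174 g/mol.
0.69 Na → 0.3450 mol Na2O per formula unit; M(Na2O) = 61.979, so Na2O mass = 21.383 g.
21.383/267.174 × 100 = 8.00 wt%.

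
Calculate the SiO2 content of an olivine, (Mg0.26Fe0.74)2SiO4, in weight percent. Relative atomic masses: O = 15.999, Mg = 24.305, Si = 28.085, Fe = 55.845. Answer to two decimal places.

M((Mg0.26Fe0.74)2SiO4) = 187.370 g/mol; M(SiO2) = 60.083 g/mol.
Moles SiO2 per formula unit = 1 Si ÷ 1 = 1.0000.
SiO2 fraction = (1.0000 × 60.083) / 187.370 = 60.083/187.370 = 0.3207.

32.07 wt%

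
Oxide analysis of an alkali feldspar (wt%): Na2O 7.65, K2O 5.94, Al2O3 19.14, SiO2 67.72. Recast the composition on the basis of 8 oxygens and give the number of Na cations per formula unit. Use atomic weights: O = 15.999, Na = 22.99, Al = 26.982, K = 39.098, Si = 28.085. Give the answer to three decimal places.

Na2O: 7.65/61.979 = 0.12343 mol → 0.24686 mol Na, 0.12343 mol O.
K2O: 5.94/94.195 = 0.06306 mol → 0.12612 mol K, 0.06306 mol O.
Al2O3: 19.14/101.961 = 0.18772 mol → 0.37544 mol Al, 0.56316 mol O.
SiO2: 67.72/60.083 = 1.12711 mol → 1.12711 mol Si, 2.25422 mol O.
Total oxygen = 3.00387 mol. Normalization factor = 8/3.00387 = 2.66323.
Na per 8 O = 0.24686 × 2.66323 = 0.657.

0.657 Na apfu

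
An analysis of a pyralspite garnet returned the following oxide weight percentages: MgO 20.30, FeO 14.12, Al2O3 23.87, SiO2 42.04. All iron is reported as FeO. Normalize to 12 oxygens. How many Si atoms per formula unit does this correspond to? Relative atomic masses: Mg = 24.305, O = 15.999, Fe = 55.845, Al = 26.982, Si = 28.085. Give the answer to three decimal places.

2.997 Si apfu

MgO: 20.30/40.304 = 0.50367 mol → 0.50367 mol Mg, 0.50367 mol O.
FeO: 14.12/71.844 = 0.19654 mol → 0.19654 mol Fe, 0.19654 mol O.
Al2O3: 23.87/101.961 = 0.23411 mol → 0.46822 mol Al, 0.70233 mol O.
SiO2: 42.04/60.083 = 0.69970 mol → 0.69970 mol Si, 1.39940 mol O.
Total oxygen = 2.80194 mol. Normalization factor = 12/2.80194 = 4.28275.
Si per 12 O = 0.69970 × 4.28275 = 2.997.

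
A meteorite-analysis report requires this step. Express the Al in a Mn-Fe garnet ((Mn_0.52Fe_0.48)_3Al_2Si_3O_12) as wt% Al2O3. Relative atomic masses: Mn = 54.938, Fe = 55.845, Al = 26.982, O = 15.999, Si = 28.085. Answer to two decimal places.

Molar mass of (Mn_0.52Fe_0.48)_3Al_2Si_3O_12 = 1.56×54.938 + 1.44×55.845 + 2×26.982 + 3×28.085 + 12×15.999 = 496.327 g/mol.
Each formula unit contains 2 Al, equivalent to 2/2 = 1.0000 mol Al2O3.
M(Al2O3) = 2×26.982 + 3×15.999 = 101.961 g/mol.
Mass of Al2O3 per formula unit = 1.0000 × 101.961 = 101.961 g.
Al2O3 wt% = 101.961 / 496.327 × 100 = 20.54%.

20.54 wt%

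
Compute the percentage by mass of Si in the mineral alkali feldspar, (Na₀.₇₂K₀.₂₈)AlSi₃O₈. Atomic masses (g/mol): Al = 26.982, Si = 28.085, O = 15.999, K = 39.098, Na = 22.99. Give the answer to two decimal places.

31.59 mass %

Formula mass = 0.72·22.99 + 0.28·39.098 + 1·26.982 + 3·28.085 + 8·15.999 = 266.729 g/mol, of which 84.255 g is Si.
So Si makes up 84.255/266.729 = 0.3159 of the mass, i.e. 31.59%.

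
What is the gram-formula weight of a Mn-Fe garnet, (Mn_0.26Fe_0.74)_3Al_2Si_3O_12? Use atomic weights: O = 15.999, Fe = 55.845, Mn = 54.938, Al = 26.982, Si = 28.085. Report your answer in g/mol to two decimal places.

The formula mass is the sum 0.78*54.938 + 2.22*55.845 + 2*26.982 + 3*28.085 + 12*15.999.

497.03 g/mol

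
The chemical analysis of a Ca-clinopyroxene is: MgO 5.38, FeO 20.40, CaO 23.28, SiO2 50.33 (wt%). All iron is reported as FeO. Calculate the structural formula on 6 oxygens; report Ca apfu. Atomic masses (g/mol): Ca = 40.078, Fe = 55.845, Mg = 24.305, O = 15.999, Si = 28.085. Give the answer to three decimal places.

0.993 Ca apfu

5.38 wt% MgO ÷ 40.304 g/mol = 0.13349 mol, giving 0.13349 Mg and 0.13349 O.
20.40 wt% FeO ÷ 71.844 g/mol = 0.28395 mol, giving 0.28395 Fe and 0.28395 O.
23.28 wt% CaO ÷ 56.077 g/mol = 0.41514 mol, giving 0.41514 Ca and 0.41514 O.
50.33 wt% SiO2 ÷ 60.083 g/mol = 0.83767 mol, giving 0.83767 Si and 1.67534 O.
Oxygen sums to 2.50792; scaling by 6/2.50792 = 2.39242 puts the formula on 6 O.
Ca: 0.41514 × 2.39242 = 0.993 atoms per formula unit.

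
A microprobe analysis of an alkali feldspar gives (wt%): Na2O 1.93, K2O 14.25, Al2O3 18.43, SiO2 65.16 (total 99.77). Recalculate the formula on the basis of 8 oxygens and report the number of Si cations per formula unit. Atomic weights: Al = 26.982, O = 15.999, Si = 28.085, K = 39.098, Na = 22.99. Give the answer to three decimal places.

2.998 Si apfu

1.93 wt% Na2O ÷ 61.979 g/mol = 0.03114 mol, giving 0.06228 Na and 0.03114 O.
14.25 wt% K2O ÷ 94.195 g/mol = 0.15128 mol, giving 0.30256 K and 0.15128 O.
18.43 wt% Al2O3 ÷ 101.961 g/mol = 0.18076 mol, giving 0.36152 Al and 0.54228 O.
65.16 wt% SiO2 ÷ 60.083 g/mol = 1.08450 mol, giving 1.08450 Si and 2.16900 O.
Oxygen sums to 2.89370; scaling by 8/2.89370 = 2.76463 puts the formula on 8 O.
Si: 1.08450 × 2.76463 = 2.998 atoms per formula unit.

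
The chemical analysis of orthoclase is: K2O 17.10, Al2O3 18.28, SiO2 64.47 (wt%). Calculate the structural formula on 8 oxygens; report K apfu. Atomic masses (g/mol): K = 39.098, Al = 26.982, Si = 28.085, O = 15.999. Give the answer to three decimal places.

1.014 K apfu

K2O: 17.10/94.195 = 0.18154 mol → 0.36308 mol K, 0.18154 mol O.
Al2O3: 18.28/101.961 = 0.17928 mol → 0.35856 mol Al, 0.53784 mol O.
SiO2: 64.47/60.083 = 1.07302 mol → 1.07302 mol Si, 2.14604 mol O.
Total oxygen = 2.86542 mol. Normalization factor = 8/2.86542 = 2.79191.
K per 8 O = 0.36308 × 2.79191 = 1.014.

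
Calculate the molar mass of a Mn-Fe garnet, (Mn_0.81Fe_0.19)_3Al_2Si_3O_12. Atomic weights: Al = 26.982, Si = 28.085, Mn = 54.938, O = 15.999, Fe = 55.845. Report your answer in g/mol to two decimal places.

495.54 g/mol

The formula mass is the sum 2.43×54.938 + 0.57×55.845 + 2×26.982 + 3×28.085 + 12×15.999.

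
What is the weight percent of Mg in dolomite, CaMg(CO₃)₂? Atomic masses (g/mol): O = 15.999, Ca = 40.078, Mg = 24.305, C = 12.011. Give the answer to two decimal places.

13.18 mass %

Formula mass = 1*40.078 + 1*24.305 + 2*12.011 + 6*15.999 = 184.399 g/mol, of which 24.305 g is Mg.
So Mg makes up 24.305/184.399 = 0.1318 of the mass, i.e. 13.18%.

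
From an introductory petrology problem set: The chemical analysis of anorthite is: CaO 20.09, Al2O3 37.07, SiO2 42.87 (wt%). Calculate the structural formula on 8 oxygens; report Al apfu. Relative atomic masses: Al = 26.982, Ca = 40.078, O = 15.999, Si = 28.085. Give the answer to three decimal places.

2.023 Al apfu

CaO (M=56.077): mol = 0.35826; Ca = 0.35826, O = 0.35826.
Al2O3 (M=101.961): mol = 0.36357; Al = 0.72714, O = 1.09071.
SiO2 (M=60.083): mol = 0.71351; Si = 0.71351, O = 1.42702.
ΣO = 2.87599; factor = 8/ΣO = 2.78165.
Al apfu = 0.72714 × 2.78165 = 2.023.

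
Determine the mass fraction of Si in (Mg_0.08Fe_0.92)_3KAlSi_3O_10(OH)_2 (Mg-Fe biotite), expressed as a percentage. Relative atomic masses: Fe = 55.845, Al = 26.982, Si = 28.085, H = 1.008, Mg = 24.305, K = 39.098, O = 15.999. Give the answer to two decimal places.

16.71 wt%

Molar mass of (Mg_0.08Fe_0.92)_3KAlSi_3O_10(OH)_2: 0.24*24.305 + 2.76*55.845 + 1*39.098 + 1*26.982 + 3*28.085 + 12*15.999 + 2*1.008 = 504.304 g/mol.
Mass of Si per formula unit: 3 × 28.085 = 84.255 g.
Weight fraction Si = 84.255 / 504.304 = 0.1671.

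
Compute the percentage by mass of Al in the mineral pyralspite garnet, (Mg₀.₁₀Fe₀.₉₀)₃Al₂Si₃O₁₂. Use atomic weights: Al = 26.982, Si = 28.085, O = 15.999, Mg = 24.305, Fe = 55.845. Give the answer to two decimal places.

Formula mass = 0.30*24.305 + 2.70*55.845 + 2*26.982 + 3*28.085 + 12*15.999 = 488.280 g/mol, of which 53.964 g is Al.
So Al makes up 53.964/488.280 = 0.1105 of the mass, i.e. 11.05%.

11.05 weight percent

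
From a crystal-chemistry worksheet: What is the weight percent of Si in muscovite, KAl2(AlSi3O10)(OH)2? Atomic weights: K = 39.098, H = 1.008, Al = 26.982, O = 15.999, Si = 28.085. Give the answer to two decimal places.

21.15 wt%

Formula mass = 1×39.098 + 3×26.982 + 3×28.085 + 12×15.999 + 2×1.008 = 398.303 g/mol, of which 84.255 g is Si.
So Si makes up 84.255/398.303 = 0.2115 of the mass, i.e. 21.15%.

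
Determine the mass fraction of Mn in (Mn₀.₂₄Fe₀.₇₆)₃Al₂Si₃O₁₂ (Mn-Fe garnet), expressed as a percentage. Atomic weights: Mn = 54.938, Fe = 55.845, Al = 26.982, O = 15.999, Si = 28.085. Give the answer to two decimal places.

Molar mass of (Mn₀.₂₄Fe₀.₇₆)₃Al₂Si₃O₁₂: 0.72×54.938 + 2.28×55.845 + 2×26.982 + 3×28.085 + 12×15.999 = 497.089 g/mol.
Mass of Mn per formula unit: 0.72 × 54.938 = 39.555 g.
Weight fraction Mn = 39.555 / 497.089 = 0.0796.

7.96 mass %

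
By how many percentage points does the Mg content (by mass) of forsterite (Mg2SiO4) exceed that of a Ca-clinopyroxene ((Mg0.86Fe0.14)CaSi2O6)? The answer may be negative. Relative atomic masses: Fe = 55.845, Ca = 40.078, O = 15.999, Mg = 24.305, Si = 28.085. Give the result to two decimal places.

25.09 percentage points

Mg in Mg2SiO4: molar mass 140.691 g/mol; 2×24.305 = 48.610 g → 34.55 wt%.
Mg in (Mg0.86Fe0.14)CaSi2O6: molar mass 220.963 g/mol; 0.86×24.305 = 20.902 g → 9.46 wt%.
Difference = 34.55 − 9.46 = 25.09 percentage points.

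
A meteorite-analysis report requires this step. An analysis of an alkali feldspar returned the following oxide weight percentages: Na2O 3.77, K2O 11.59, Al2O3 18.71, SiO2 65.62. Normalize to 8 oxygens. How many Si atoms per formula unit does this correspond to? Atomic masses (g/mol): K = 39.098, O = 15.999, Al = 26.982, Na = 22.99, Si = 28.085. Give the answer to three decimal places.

Na2O (M=61.979): mol = 0.06083; Na = 0.12166, O = 0.06083.
K2O (M=94.195): mol = 0.12304; K = 0.24608, O = 0.12304.
Al2O3 (M=101.961): mol = 0.18350; Al = 0.36700, O = 0.55050.
SiO2 (M=60.083): mol = 1.09216; Si = 1.09216, O = 2.18432.
ΣO = 2.91869; factor = 8/ΣO = 2.74096.
Si apfu = 1.09216 × 2.74096 = 2.994.

2.994 Si apfu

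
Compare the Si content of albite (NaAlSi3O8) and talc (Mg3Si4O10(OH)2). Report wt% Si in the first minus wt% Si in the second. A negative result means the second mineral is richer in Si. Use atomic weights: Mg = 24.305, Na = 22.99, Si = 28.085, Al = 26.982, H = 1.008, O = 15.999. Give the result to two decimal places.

M(NaAlSi3O8) = 262.219 g/mol, so wt% Si = 84.255/262.219 × 100 = 32.13%.
M(Mg3Si4O10(OH)2) = 379.259 g/mol, so wt% Si = 112.340/379.259 × 100 = 29.62%.
32.13 − 29.62 = 2.51 pp.

2.51 percentage points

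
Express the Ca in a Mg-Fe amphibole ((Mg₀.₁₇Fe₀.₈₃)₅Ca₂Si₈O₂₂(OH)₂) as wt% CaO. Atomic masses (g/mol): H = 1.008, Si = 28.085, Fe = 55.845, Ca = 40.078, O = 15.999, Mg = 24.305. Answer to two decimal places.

11.89 wt%

Molar mass of (Mg₀.₁₇Fe₀.₈₃)₅Ca₂Si₈O₂₂(OH)₂ = 0.85×24.305 + 4.15×55.845 + 2×40.078 + 8×28.085 + 24×15.999 + 2×1.008 = 943.244 g/mol.
Each formula unit contains 2 Ca, equivalent to 2/1 = 2.0000 mol CaO.
M(CaO) = 1×40.078 + 1×15.999 = 56.077 g/mol.
Mass of CaO per formula unit = 2.0000 × 56.077 = 112.154 g.
CaO wt% = 112.154 / 943.244 × 100 = 11.89%.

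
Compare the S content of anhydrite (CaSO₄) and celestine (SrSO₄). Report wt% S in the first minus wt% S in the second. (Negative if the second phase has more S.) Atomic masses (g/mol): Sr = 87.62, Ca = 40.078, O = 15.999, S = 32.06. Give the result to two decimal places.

6.10 percentage points

M(CaSO₄) = 136.134 g/mol, so wt% S = 32.060/136.134 × 100 = 23.55%.
M(SrSO₄) = 183.676 g/mol, so wt% S = 32.060/183.676 × 100 = 17.45%.
23.55 − 17.45 = 6.10 pp.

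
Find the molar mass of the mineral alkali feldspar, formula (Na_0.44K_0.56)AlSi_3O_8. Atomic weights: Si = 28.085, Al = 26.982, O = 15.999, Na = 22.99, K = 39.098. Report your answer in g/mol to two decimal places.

271.24 g/mol

The formula mass is the sum 0.44*22.99 + 0.56*39.098 + 1*26.982 + 3*28.085 + 8*15.999.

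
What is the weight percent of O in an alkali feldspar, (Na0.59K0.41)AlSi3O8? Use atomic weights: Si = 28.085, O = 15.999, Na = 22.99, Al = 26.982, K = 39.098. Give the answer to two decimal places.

M((Na0.59K0.41)AlSi3O8) = 268.823 g/mol.
O contributes 8 × 15.999 = 127.992 g per mole.
127.992/268.823 = 0.4761 → 47.61%.

47.61 wt%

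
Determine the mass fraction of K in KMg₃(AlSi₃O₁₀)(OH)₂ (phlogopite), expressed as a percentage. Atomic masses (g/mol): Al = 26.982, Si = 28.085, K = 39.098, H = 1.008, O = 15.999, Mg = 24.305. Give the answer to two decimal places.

Formula mass = 1*39.098 + 3*24.305 + 1*26.982 + 3*28.085 + 12*15.999 + 2*1.008 = 417.254 g/mol, of which 39.098 g is K.
So K makes up 39.098/417.254 = 0.0937 of the mass, i.e. 9.37%.

9.37 weight percent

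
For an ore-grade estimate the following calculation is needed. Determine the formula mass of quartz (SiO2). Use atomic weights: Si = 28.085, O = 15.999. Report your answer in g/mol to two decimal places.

M = 1(28.085) + 2(15.999)

60.08 g/mol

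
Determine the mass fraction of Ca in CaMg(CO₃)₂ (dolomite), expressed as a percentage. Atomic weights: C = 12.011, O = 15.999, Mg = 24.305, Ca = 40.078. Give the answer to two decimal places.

21.73 mass %

Formula mass = 1·40.078 + 1·24.305 + 2·12.011 + 6·15.999 = 184.399 g/mol, of which 40.078 g is Ca.
So Ca makes up 40.078/184.399 = 0.2173 of the mass, i.e. 21.73%.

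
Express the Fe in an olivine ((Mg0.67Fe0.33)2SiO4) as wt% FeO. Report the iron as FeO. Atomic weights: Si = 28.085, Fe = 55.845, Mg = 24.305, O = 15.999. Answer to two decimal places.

Formula mass = 161.507 g/mol.
0.66 Fe → 0.6600 mol FeO per formula unit; M(FeO) = 71.844, so FeO mass = 47.417 g.
47.417/161.507 × 100 = 29.36 wt%.

29.36 wt%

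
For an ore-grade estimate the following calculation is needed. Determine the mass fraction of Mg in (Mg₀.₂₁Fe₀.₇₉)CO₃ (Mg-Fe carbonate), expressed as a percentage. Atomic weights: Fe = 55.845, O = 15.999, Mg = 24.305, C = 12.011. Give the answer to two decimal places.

Formula mass = 0.21·24.305 + 0.79·55.845 + 1·12.011 + 3·15.999 = 109.230 g/mol, of which 5.104 g is Mg.
So Mg makes up 5.104/109.230 = 0.0467 of the mass, i.e. 4.67%.

4.67 wt%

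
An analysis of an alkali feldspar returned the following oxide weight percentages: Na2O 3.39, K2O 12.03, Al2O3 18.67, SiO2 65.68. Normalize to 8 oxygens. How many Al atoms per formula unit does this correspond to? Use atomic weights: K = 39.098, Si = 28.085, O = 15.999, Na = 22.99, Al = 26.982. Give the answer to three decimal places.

1.004 Al apfu

Na2O (M=61.979): mol = 0.05470; Na = 0.10940, O = 0.05470.
K2O (M=94.195): mol = 0.12771; K = 0.25542, O = 0.12771.
Al2O3 (M=101.961): mol = 0.18311; Al = 0.36622, O = 0.54933.
SiO2 (M=60.083): mol = 1.09315; Si = 1.09315, O = 2.18630.
ΣO = 2.91804; factor = 8/ΣO = 2.74157.
Al apfu = 0.36622 × 2.74157 = 1.004.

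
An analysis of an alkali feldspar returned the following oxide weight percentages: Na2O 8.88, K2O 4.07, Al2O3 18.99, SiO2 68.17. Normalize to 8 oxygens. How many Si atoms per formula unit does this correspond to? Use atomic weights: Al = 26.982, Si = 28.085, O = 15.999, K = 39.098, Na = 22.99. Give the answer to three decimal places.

Na2O (M=61.979): mol = 0.14327; Na = 0.28654, O = 0.14327.
K2O (M=94.195): mol = 0.04321; K = 0.08642, O = 0.04321.
Al2O3 (M=101.961): mol = 0.18625; Al = 0.37250, O = 0.55875.
SiO2 (M=60.083): mol = 1.13460; Si = 1.13460, O = 2.26920.
ΣO = 3.01443; factor = 8/ΣO = 2.65390.
Si apfu = 1.13460 × 2.65390 = 3.011.

3.011 Si apfu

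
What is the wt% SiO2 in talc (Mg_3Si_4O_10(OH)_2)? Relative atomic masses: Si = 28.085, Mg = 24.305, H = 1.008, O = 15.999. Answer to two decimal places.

63.37 wt%

M(Mg_3Si_4O_10(OH)_2) = 379.259 g/mol; M(SiO2) = 60.083 g/mol.
Moles SiO2 per formula unit = 4 Si ÷ 1 = 4.0000.
SiO2 fraction = (4.0000 × 60.083) / 379.259 = 240.332/379.259 = 0.6337.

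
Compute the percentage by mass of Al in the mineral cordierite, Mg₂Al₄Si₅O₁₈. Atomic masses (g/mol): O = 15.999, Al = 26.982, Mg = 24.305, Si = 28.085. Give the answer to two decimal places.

M(Mg₂Al₄Si₅O₁₈) = 584.945 g/mol.
Al contributes 4 × 26.982 = 107.928 g per mole.
107.928/584.945 = 0.1845 → 18.45%.

18.45 wt%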